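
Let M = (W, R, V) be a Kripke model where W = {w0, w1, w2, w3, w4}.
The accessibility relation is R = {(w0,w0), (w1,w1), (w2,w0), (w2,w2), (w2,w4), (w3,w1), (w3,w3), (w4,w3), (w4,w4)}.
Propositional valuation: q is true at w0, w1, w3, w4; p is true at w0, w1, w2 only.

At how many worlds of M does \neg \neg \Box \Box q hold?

4

Let φ = \neg \neg \Box \Box q. Evaluate φ at each world:
  w0 (successors {w0}): φ is true.
  w1 (successors {w1}): φ is true.
  w2 (successors {w0, w2, w4}): φ is false.
  w3 (successors {w1, w3}): φ is true.
  w4 (successors {w3, w4}): φ is true.
For instance, at w0:
  At w0: \neg \Box \Box q is false, so \neg \neg \Box \Box q is true.
    At w0: \Box \Box q is true, so \neg \Box \Box q is false.
      At w0: \Box \Box q requires \Box q at every successor {w0}.
        At w0: \Box q is true.
      So \Box \Box q is true at w0.
Satisfying worlds: {w0, w1, w3, w4}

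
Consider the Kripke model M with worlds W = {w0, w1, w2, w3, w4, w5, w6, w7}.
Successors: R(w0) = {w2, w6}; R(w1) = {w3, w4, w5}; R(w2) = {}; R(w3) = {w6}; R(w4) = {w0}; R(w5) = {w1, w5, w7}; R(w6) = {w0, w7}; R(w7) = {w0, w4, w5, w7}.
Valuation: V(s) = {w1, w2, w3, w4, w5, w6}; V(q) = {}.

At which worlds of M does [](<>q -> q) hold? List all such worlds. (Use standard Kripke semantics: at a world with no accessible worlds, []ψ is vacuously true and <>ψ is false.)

w0, w1, w2, w3, w4, w5, w6, w7

Let φ = [](<>q -> q). Evaluate φ at each world:
  w0 (successors {w2, w6}): φ is true.
  w1 (successors {w3, w4, w5}): φ is true.
  w2 (successors ∅): φ is true.
  w3 (successors {w6}): φ is true.
  w4 (successors {w0}): φ is true.
  w5 (successors {w1, w5, w7}): φ is true.
  w6 (successors {w0, w7}): φ is true.
  w7 (successors {w0, w4, w5, w7}): φ is true.
For instance, at w7:
  At w7: [](<>q -> q) requires <>q -> q at every successor {w0, w4, w5, w7}.
    At w0: <>q -> q is true.
    At w4: <>q -> q is true.
    At w5: <>q -> q is true.
    At w7: <>q -> q is true.
  So [](<>q -> q) is true at w7.
Satisfying worlds: {w0, w1, w2, w3, w4, w5, w6, w7}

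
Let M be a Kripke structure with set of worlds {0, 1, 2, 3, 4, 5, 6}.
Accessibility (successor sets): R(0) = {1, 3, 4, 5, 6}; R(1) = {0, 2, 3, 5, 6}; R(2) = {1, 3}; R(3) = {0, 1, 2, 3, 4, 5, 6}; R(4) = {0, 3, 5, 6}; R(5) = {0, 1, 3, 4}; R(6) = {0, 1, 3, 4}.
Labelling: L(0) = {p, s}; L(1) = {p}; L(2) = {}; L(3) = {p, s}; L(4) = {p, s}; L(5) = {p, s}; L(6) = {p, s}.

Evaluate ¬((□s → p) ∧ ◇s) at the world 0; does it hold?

No

At 0: (□s → p) ∧ ◇s is true, so ¬((□s → p) ∧ ◇s) is false.
  At 0: □s → p is true, ◇s is true, so (□s → p) ∧ ◇s is true.
    At 0: □s is false, p is true, so □s → p is true.
      At 0: □s requires s at every successor {1, 3, 4, 5, 6}.
        s fails at 1, so □s is false at 0.
    At 0: ◇s requires s at some successor in {1, 3, 4, 5, 6}.
      s holds at 3, so ◇s is true at 0.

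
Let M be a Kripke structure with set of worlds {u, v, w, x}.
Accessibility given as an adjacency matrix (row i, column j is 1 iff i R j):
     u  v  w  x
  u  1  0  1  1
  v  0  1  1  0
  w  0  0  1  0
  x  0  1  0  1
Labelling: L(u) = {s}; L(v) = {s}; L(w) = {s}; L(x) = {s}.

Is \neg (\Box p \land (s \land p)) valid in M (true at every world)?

Yes

Let φ = \neg (\Box p \land (s \land p)). Evaluate φ at each world:
  u (successors {u, w, x}): φ is true.
  v (successors {v, w}): φ is true.
  w (successors {w}): φ is true.
  x (successors {v, x}): φ is true.
For instance, at v:
  At v: \Box p \land (s \land p) is false, so \neg (\Box p \land (s \land p)) is true.
    At v: \Box p is false, s \land p is false, so \Box p \land (s \land p) is false.
      At v: \Box p requires p at every successor {v, w}.
        p fails at v, so \Box p is false at v.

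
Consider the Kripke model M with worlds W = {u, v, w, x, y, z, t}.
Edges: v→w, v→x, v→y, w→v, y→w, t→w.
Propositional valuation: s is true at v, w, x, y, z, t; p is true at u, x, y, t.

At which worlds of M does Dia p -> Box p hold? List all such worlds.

u, w, x, y, z, t

Let φ = Dia p -> Box p. Evaluate φ at each world:
  u (successors ∅): φ is true.
  v (successors {w, x, y}): φ is false.
  w (successors {v}): φ is true.
  x (successors ∅): φ is true.
  y (successors {w}): φ is true.
  z (successors ∅): φ is true.
  t (successors {w}): φ is true.
For instance, at t:
  At t: Dia p is false, Box p is false, so Dia p -> Box p is true.
    At t: Dia p requires p at some successor in {w}.
      At w: p is false.
    So Dia p is false at t.
    At t: Box p requires p at every successor {w}.
      p fails at w, so Box p is false at t.
Satisfying worlds: {u, w, x, y, z, t}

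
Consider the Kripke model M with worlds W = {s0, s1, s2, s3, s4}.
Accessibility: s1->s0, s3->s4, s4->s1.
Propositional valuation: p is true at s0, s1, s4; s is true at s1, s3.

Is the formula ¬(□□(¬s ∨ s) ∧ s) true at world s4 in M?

Yes

At s4: □□(¬s ∨ s) ∧ s is false, so ¬(□□(¬s ∨ s) ∧ s) is true.
  At s4: □□(¬s ∨ s) is true, s is false, so □□(¬s ∨ s) ∧ s is false.
    At s4: □□(¬s ∨ s) requires □(¬s ∨ s) at every successor {s1}.
      At s1: □(¬s ∨ s) is true.
    So □□(¬s ∨ s) is true at s4.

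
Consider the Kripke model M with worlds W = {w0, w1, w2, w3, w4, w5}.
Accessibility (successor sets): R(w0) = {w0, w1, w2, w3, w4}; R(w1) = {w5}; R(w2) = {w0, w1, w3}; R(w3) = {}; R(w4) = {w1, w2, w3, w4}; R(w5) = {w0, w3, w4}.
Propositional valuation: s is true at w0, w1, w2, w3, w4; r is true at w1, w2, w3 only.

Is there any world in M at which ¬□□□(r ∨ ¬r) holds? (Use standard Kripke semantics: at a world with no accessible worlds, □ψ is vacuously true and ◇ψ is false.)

No

Let φ = ¬□□□(r ∨ ¬r). Evaluate φ at each world:
  w0 (successors {w0, w1, w2, w3, w4}): φ is false.
  w1 (successors {w5}): φ is false.
  w2 (successors {w0, w1, w3}): φ is false.
  w3 (successors ∅): φ is false.
  w4 (successors {w1, w2, w3, w4}): φ is false.
  w5 (successors {w0, w3, w4}): φ is false.
For instance, at w2:
  At w2: □□□(r ∨ ¬r) is true, so ¬□□□(r ∨ ¬r) is false.
    At w2: □□□(r ∨ ¬r) requires □□(r ∨ ¬r) at every successor {w0, w1, w3}.
      At w0: □□(r ∨ ¬r) is true.
      At w1: □□(r ∨ ¬r) is true.
      At w3: □□(r ∨ ¬r) is true.
    So □□□(r ∨ ¬r) is true at w2.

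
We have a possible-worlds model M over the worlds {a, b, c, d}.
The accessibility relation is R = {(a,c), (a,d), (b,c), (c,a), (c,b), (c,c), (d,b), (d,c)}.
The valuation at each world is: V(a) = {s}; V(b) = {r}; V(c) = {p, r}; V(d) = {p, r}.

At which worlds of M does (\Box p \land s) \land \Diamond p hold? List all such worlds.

a

Let φ = (\Box p \land s) \land \Diamond p. Evaluate φ at each world:
  a (successors {c, d}): φ is true.
  b (successors {c}): φ is false.
  c (successors {a, b, c}): φ is false.
  d (successors {b, c}): φ is false.
For instance, at a:
  At a: \Box p \land s is true, \Diamond p is true, so (\Box p \land s) \land \Diamond p is true.
    At a: \Box p is true, s is true, so \Box p \land s is true.
      At a: \Box p requires p at every successor {c, d}.
        At c: p is true.
        At d: p is true.
      So \Box p is true at a.
    At a: \Diamond p requires p at some successor in {c, d}.
      p holds at c, so \Diamond p is true at a.
Satisfying worlds: {a}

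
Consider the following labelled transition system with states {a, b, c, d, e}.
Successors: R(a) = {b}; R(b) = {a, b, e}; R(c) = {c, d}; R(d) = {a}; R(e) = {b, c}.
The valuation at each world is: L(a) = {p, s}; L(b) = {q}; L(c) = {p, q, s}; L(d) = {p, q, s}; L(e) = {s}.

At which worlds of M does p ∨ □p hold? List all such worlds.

a, c, d

Recall that □ψ holds at a world iff ψ holds at every accessible world, and ◇ψ holds iff ψ holds at some accessible world.
Let φ = p ∨ □p. Evaluate φ at each world:
  a (successors {b}): φ is true.
  b (successors {a, b, e}): φ is false.
  c (successors {c, d}): φ is true.
  d (successors {a}): φ is true.
  e (successors {b, c}): φ is false.
For instance, at d:
  At d: p is true, □p is true, so p ∨ □p is true.
    At d: □p requires p at every successor {a}.
      At a: p is true.
    So □p is true at d.
Satisfying worlds: {a, c, d}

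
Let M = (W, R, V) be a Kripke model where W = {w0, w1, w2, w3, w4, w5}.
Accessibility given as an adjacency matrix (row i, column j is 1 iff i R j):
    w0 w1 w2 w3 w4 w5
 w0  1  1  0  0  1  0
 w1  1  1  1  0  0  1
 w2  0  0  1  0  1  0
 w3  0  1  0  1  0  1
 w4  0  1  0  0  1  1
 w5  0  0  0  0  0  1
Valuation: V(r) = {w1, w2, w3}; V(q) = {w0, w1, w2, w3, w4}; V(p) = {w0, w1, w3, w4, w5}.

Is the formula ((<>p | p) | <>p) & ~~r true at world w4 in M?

No

Recall that <>ψ holds at a world iff ψ holds at some accessible world.
At w4: (<>p | p) | <>p is true, ~~r is false, so ((<>p | p) | <>p) & ~~r is false.
  At w4: <>p | p is true, <>p is true, so (<>p | p) | <>p is true.
    At w4: <>p is true, p is true, so <>p | p is true.
      At w4: <>p requires p at some successor in {w1, w4, w5}.
        p holds at w1, so <>p is true at w4.
    At w4: <>p requires p at some successor in {w1, w4, w5}.
      p holds at w1, so <>p is true at w4.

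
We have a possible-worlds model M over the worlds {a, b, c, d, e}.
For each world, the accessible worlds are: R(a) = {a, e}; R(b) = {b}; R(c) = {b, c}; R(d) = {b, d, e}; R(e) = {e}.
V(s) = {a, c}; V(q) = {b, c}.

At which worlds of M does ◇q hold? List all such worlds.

Let φ = ◇q. Evaluate φ at each world:
  a (successors {a, e}): φ is false.
  b (successors {b}): φ is true.
  c (successors {b, c}): φ is true.
  d (successors {b, d, e}): φ is true.
  e (successors {e}): φ is false.
For instance, at d:
  At d: ◇q requires q at some successor in {b, d, e}.
    q holds at b, so ◇q is true at d.
Satisfying worlds: {b, c, d}

b, c, d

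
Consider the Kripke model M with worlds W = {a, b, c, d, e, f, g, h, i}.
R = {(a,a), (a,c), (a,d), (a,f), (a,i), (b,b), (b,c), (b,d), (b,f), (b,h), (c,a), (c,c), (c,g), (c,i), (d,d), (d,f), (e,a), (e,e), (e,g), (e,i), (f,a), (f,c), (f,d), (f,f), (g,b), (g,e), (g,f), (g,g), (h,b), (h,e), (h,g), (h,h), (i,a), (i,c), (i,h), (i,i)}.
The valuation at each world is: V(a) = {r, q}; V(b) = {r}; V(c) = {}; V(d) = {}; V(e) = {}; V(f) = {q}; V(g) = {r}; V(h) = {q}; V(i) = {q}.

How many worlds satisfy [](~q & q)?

0

Let φ = [](~q & q). Evaluate φ at each world:
  a (successors {a, c, d, f, i}): φ is false.
  b (successors {b, c, d, f, h}): φ is false.
  c (successors {a, c, g, i}): φ is false.
  d (successors {d, f}): φ is false.
  e (successors {a, e, g, i}): φ is false.
  f (successors {a, c, d, f}): φ is false.
  g (successors {b, e, f, g}): φ is false.
  h (successors {b, e, g, h}): φ is false.
  i (successors {a, c, h, i}): φ is false.
For instance, at g:
  At g: [](~q & q) requires ~q & q at every successor {b, e, f, g}.
    ~q & q fails at b, so [](~q & q) is false at g.
Satisfying worlds: none.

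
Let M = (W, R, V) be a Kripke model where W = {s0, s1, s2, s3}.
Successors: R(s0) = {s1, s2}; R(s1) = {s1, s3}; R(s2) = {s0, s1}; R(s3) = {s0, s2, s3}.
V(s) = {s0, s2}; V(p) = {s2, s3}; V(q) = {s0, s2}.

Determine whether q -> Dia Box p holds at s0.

No

At s0: q is true, Dia Box p is false, so q -> Dia Box p is false.
  At s0: Dia Box p requires Box p at some successor in {s1, s2}.
    At s1: Box p is false.
    At s2: Box p is false.
  So Dia Box p is false at s0.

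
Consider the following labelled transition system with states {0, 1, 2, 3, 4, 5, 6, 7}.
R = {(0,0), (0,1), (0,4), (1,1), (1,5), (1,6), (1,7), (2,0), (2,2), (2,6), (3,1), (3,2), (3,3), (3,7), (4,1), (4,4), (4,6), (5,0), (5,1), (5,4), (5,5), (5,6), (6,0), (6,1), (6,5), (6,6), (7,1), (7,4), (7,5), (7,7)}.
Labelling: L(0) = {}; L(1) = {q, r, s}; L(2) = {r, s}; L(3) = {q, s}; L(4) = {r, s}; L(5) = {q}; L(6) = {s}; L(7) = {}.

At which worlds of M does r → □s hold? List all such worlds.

0, 3, 4, 5, 6, 7

Recall that □ψ holds at a world iff ψ holds at every accessible world, and ◇ψ holds iff ψ holds at some accessible world.
Let φ = r → □s. Evaluate φ at each world:
  0 (successors {0, 1, 4}): φ is true.
  1 (successors {1, 5, 6, 7}): φ is false.
  2 (successors {0, 2, 6}): φ is false.
  3 (successors {1, 2, 3, 7}): φ is true.
  4 (successors {1, 4, 6}): φ is true.
  5 (successors {0, 1, 4, 5, 6}): φ is true.
  6 (successors {0, 1, 5, 6}): φ is true.
  7 (successors {1, 4, 5, 7}): φ is true.
For instance, at 5:
  At 5: r is false, □s is false, so r → □s is true.
    At 5: □s requires s at every successor {0, 1, 4, 5, 6}.
      s fails at 0, so □s is false at 5.
Satisfying worlds: {0, 3, 4, 5, 6, 7}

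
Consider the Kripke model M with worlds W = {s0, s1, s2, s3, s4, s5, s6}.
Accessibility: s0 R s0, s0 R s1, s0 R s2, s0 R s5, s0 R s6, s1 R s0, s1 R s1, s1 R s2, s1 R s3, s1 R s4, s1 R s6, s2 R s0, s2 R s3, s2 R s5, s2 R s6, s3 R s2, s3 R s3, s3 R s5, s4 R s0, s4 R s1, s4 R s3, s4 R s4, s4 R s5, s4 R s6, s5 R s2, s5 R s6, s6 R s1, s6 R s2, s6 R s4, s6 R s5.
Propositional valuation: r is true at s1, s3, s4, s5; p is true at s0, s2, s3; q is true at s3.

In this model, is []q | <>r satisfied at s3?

At s3: []q is false, <>r is true, so []q | <>r is true.
  At s3: []q requires q at every successor {s2, s3, s5}.
    q fails at s2, so []q is false at s3.
  At s3: <>r requires r at some successor in {s2, s3, s5}.
    r holds at s3, so <>r is true at s3.

Yes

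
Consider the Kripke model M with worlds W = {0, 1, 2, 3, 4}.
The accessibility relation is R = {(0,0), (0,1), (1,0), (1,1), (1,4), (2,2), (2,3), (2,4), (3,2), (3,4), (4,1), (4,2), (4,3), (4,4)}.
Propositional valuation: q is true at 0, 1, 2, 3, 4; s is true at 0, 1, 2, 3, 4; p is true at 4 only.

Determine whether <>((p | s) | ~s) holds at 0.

Yes

At 0: <>((p | s) | ~s) requires (p | s) | ~s at some successor in {0, 1}.
  (p | s) | ~s holds at 0, so <>((p | s) | ~s) is true at 0.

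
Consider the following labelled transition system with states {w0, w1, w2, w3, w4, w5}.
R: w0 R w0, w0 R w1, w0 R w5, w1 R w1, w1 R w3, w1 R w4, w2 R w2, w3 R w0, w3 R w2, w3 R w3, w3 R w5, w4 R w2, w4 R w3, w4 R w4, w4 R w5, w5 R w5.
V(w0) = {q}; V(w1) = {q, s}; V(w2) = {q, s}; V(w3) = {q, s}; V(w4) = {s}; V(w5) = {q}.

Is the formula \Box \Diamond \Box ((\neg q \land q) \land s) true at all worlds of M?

No

Let φ = \Box \Diamond \Box ((\neg q \land q) \land s). Evaluate φ at each world:
  w0 (successors {w0, w1, w5}): φ is false.
  w1 (successors {w1, w3, w4}): φ is false.
  w2 (successors {w2}): φ is false.
  w3 (successors {w0, w2, w3, w5}): φ is false.
  w4 (successors {w2, w3, w4, w5}): φ is false.
  w5 (successors {w5}): φ is false.
Detail at w0 (counterexample):
  At w0: \Box \Diamond \Box ((\neg q \land q) \land s) requires \Diamond \Box ((\neg q \land q) \land s) at every successor {w0, w1, w5}.
    \Diamond \Box ((\neg q \land q) \land s) fails at w0, so \Box \Diamond \Box ((\neg q \land q) \land s) is false at w0.
      At w0: \Diamond \Box ((\neg q \land q) \land s) requires \Box ((\neg q \land q) \land s) at some successor in {w0, w1, w5}.
        At w0: \Box ((\neg q \land q) \land s) is false.
        At w1: \Box ((\neg q \land q) \land s) is false.
        At w5: \Box ((\neg q \land q) \land s) is false.
      So \Diamond \Box ((\neg q \land q) \land s) is false at w0.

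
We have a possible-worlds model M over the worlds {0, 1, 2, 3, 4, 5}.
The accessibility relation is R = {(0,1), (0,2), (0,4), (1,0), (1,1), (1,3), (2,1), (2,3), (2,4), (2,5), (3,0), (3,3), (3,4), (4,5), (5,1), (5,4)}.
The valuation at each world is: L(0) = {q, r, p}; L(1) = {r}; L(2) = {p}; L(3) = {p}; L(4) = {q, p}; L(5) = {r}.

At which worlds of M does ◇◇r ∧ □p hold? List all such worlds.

3

Let φ = ◇◇r ∧ □p. Evaluate φ at each world:
  0 (successors {1, 2, 4}): φ is false.
  1 (successors {0, 1, 3}): φ is false.
  2 (successors {1, 3, 4, 5}): φ is false.
  3 (successors {0, 3, 4}): φ is true.
  4 (successors {5}): φ is false.
  5 (successors {1, 4}): φ is false.
For instance, at 0:
  At 0: ◇◇r is true, □p is false, so ◇◇r ∧ □p is false.
    At 0: ◇◇r requires ◇r at some successor in {1, 2, 4}.
      ◇r holds at 1, so ◇◇r is true at 0.
    At 0: □p requires p at every successor {1, 2, 4}.
      p fails at 1, so □p is false at 0.
Satisfying worlds: {3}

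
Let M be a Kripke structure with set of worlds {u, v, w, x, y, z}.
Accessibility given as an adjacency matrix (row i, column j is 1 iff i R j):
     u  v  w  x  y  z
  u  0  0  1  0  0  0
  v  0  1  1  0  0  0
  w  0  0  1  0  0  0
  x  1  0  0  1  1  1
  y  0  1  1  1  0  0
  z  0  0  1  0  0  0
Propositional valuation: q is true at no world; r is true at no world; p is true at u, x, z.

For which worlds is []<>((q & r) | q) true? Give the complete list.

Let φ = []<>((q & r) | q). Evaluate φ at each world:
  u (successors {w}): φ is false.
  v (successors {v, w}): φ is false.
  w (successors {w}): φ is false.
  x (successors {u, x, y, z}): φ is false.
  y (successors {v, w, x}): φ is false.
  z (successors {w}): φ is false.
For instance, at z:
  At z: []<>((q & r) | q) requires <>((q & r) | q) at every successor {w}.
    <>((q & r) | q) fails at w, so []<>((q & r) | q) is false at z.
      At w: <>((q & r) | q) requires (q & r) | q at some successor in {w}.
        At w: (q & r) | q is false.
      So <>((q & r) | q) is false at w.
Satisfying worlds: none.

none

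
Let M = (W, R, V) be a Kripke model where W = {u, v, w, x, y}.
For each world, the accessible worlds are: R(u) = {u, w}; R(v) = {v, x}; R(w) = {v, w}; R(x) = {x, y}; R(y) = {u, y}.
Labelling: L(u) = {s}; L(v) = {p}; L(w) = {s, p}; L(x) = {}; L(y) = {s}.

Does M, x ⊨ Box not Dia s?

No

At x: Box not Dia s requires not Dia s at every successor {x, y}.
  not Dia s fails at x, so Box not Dia s is false at x.
    At x: Dia s is true, so not Dia s is false.
      At x: Dia s requires s at some successor in {x, y}.
        s holds at y, so Dia s is true at x.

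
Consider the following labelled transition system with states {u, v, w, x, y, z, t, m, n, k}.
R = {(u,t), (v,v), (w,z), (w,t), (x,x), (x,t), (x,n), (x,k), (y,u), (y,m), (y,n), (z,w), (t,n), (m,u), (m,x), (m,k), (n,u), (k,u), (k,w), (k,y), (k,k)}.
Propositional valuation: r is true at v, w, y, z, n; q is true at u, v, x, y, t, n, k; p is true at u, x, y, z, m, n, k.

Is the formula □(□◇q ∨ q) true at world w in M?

Yes

At w: □(□◇q ∨ q) requires □◇q ∨ q at every successor {z, t}.
    At z: □◇q is true, q is false, so □◇q ∨ q is true.
      At z: □◇q requires ◇q at every successor {w}.
        At w: ◇q is true.
      So □◇q is true at z.
    At t: □◇q is true, q is true, so □◇q ∨ q is true.
      At t: □◇q requires ◇q at every successor {n}.
        At n: ◇q is true.
      So □◇q is true at t.
So □(□◇q ∨ q) is true at w.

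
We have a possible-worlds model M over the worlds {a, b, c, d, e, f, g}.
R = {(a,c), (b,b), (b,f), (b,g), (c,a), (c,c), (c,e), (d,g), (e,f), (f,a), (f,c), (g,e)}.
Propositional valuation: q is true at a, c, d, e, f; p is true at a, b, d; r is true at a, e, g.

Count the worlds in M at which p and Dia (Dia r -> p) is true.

Recall that Dia ψ holds at a world iff ψ holds at some accessible world.
Let φ = p and Dia (Dia r -> p). Evaluate φ at each world:
  a (successors {c}): φ is false.
  b (successors {b, f, g}): φ is true.
  c (successors {a, c, e}): φ is false.
  d (successors {g}): φ is false.
  e (successors {f}): φ is false.
  f (successors {a, c}): φ is false.
  g (successors {e}): φ is false.
For instance, at g:
  At g: p is false, Dia (Dia r -> p) is true, so p and Dia (Dia r -> p) is false.
    At g: Dia (Dia r -> p) requires Dia r -> p at some successor in {e}.
      Dia r -> p holds at e, so Dia (Dia r -> p) is true at g.
Satisfying worlds: {b}

1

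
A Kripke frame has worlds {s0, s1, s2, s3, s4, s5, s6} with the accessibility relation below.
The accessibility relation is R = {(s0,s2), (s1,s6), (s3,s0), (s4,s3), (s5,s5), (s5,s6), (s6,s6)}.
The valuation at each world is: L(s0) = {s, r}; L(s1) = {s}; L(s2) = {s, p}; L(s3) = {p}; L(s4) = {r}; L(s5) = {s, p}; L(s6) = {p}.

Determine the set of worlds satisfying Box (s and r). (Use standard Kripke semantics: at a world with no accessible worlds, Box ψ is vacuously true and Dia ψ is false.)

s2, s3

Recall that Box ψ holds at a world iff ψ holds at every accessible world, and Dia ψ holds iff ψ holds at some accessible world.
Let φ = Box (s and r). Evaluate φ at each world:
  s0 (successors {s2}): φ is false.
  s1 (successors {s6}): φ is false.
  s2 (successors ∅): φ is true.
  s3 (successors {s0}): φ is true.
  s4 (successors {s3}): φ is false.
  s5 (successors {s5, s6}): φ is false.
  s6 (successors {s6}): φ is false.
For instance, at s1:
  At s1: Box (s and r) requires s and r at every successor {s6}.
    s and r fails at s6, so Box (s and r) is false at s1.
Satisfying worlds: {s2, s3}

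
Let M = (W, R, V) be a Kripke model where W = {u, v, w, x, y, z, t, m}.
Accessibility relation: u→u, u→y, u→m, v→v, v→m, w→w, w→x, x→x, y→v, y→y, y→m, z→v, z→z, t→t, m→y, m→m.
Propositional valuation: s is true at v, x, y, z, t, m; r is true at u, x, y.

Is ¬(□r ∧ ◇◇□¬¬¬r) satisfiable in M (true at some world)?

Let φ = ¬(□r ∧ ◇◇□¬¬¬r). Evaluate φ at each world:
  u (successors {u, y, m}): φ is true.
  v (successors {v, m}): φ is true.
  w (successors {w, x}): φ is true.
  x (successors {x}): φ is true.
  y (successors {v, y, m}): φ is true.
  z (successors {v, z}): φ is true.
  t (successors {t}): φ is true.
  m (successors {y, m}): φ is true.
Detail at u (witness):
  At u: □r ∧ ◇◇□¬¬¬r is false, so ¬(□r ∧ ◇◇□¬¬¬r) is true.
    At u: □r is false, ◇◇□¬¬¬r is true, so □r ∧ ◇◇□¬¬¬r is false.
      At u: □r requires r at every successor {u, y, m}.
        r fails at m, so □r is false at u.
      At u: ◇◇□¬¬¬r requires ◇□¬¬¬r at some successor in {u, y, m}.
        ◇□¬¬¬r holds at y, so ◇◇□¬¬¬r is true at u.

Yes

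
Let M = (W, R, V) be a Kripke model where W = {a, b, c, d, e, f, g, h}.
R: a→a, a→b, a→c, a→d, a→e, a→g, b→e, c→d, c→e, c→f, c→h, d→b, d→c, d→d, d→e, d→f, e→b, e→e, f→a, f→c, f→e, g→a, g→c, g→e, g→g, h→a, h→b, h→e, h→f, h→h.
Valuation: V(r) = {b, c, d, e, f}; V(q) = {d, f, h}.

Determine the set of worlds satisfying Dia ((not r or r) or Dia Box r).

Let φ = Dia ((not r or r) or Dia Box r). Evaluate φ at each world:
  a (successors {a, b, c, d, e, g}): φ is true.
  b (successors {e}): φ is true.
  c (successors {d, e, f, h}): φ is true.
  d (successors {b, c, d, e, f}): φ is true.
  e (successors {b, e}): φ is true.
  f (successors {a, c, e}): φ is true.
  g (successors {a, c, e, g}): φ is true.
  h (successors {a, b, e, f, h}): φ is true.
For instance, at b:
  At b: Dia ((not r or r) or Dia Box r) requires (not r or r) or Dia Box r at some successor in {e}.
    (not r or r) or Dia Box r holds at e, so Dia ((not r or r) or Dia Box r) is true at b.
      At e: not r or r is true, Dia Box r is true, so (not r or r) or Dia Box r is true.
Satisfying worlds: {a, b, c, d, e, f, g, h}

a, b, c, d, e, f, g, h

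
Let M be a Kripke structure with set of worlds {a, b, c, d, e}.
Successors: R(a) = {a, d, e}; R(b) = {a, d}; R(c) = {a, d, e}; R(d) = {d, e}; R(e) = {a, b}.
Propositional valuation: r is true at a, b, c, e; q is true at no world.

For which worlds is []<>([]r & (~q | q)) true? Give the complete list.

b

Let φ = []<>([]r & (~q | q)). Evaluate φ at each world:
  a (successors {a, d, e}): φ is false.
  b (successors {a, d}): φ is true.
  c (successors {a, d, e}): φ is false.
  d (successors {d, e}): φ is false.
  e (successors {a, b}): φ is false.
For instance, at a:
  At a: []<>([]r & (~q | q)) requires <>([]r & (~q | q)) at every successor {a, d, e}.
    <>([]r & (~q | q)) fails at e, so []<>([]r & (~q | q)) is false at a.
      At e: <>([]r & (~q | q)) requires []r & (~q | q) at some successor in {a, b}.
        At a: []r & (~q | q) is false.
        At b: []r & (~q | q) is false.
      So <>([]r & (~q | q)) is false at e.
Satisfying worlds: {b}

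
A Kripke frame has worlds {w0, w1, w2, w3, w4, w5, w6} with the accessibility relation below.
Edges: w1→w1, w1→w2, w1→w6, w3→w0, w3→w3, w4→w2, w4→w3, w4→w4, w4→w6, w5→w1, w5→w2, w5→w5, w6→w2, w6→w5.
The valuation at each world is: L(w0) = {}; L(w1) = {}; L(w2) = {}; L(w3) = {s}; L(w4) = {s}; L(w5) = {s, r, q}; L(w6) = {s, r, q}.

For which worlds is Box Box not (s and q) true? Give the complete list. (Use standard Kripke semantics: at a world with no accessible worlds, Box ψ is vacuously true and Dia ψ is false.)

Let φ = Box Box not (s and q). Evaluate φ at each world:
  w0 (successors ∅): φ is true.
  w1 (successors {w1, w2, w6}): φ is false.
  w2 (successors ∅): φ is true.
  w3 (successors {w0, w3}): φ is true.
  w4 (successors {w2, w3, w4, w6}): φ is false.
  w5 (successors {w1, w2, w5}): φ is false.
  w6 (successors {w2, w5}): φ is false.
For instance, at w6:
  At w6: Box Box not (s and q) requires Box not (s and q) at every successor {w2, w5}.
    Box not (s and q) fails at w5, so Box Box not (s and q) is false at w6.
      At w5: Box not (s and q) requires not (s and q) at every successor {w1, w2, w5}.
        not (s and q) fails at w5, so Box not (s and q) is false at w5.
Satisfying worlds: {w0, w2, w3}

w0, w2, w3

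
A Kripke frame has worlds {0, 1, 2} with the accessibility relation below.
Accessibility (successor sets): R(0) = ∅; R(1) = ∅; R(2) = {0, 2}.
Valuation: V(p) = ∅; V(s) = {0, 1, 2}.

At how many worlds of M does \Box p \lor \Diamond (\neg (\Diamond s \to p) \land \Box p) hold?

2

Let φ = \Box p \lor \Diamond (\neg (\Diamond s \to p) \land \Box p). Evaluate φ at each world:
  0 (successors ∅): φ is true.
  1 (successors ∅): φ is true.
  2 (successors {0, 2}): φ is false.
For instance, at 2:
  At 2: \Box p is false, \Diamond (\neg (\Diamond s \to p) \land \Box p) is false, so \Box p \lor \Diamond (\neg (\Diamond s \to p) \land \Box p) is false.
    At 2: \Box p requires p at every successor {0, 2}.
      p fails at 0, so \Box p is false at 2.
    At 2: \Diamond (\neg (\Diamond s \to p) \land \Box p) requires \neg (\Diamond s \to p) \land \Box p at some successor in {0, 2}.
      At 0: \neg (\Diamond s \to p) \land \Box p is false.
      At 2: \neg (\Diamond s \to p) \land \Box p is false.
    So \Diamond (\neg (\Diamond s \to p) \land \Box p) is false at 2.
Satisfying worlds: {0, 1}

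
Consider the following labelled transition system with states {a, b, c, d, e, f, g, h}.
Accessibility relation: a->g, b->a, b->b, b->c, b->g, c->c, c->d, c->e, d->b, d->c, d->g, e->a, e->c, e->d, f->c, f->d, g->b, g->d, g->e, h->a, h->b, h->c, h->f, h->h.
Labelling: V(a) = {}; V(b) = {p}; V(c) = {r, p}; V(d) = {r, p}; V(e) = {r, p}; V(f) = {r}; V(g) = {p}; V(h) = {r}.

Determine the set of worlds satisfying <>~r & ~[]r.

Let φ = <>~r & ~[]r. Evaluate φ at each world:
  a (successors {g}): φ is true.
  b (successors {a, b, c, g}): φ is true.
  c (successors {c, d, e}): φ is false.
  d (successors {b, c, g}): φ is true.
  e (successors {a, c, d}): φ is true.
  f (successors {c, d}): φ is false.
  g (successors {b, d, e}): φ is true.
  h (successors {a, b, c, f, h}): φ is true.
For instance, at c:
  At c: <>~r is false, ~[]r is false, so <>~r & ~[]r is false.
    At c: <>~r requires ~r at some successor in {c, d, e}.
      At c: ~r is false.
      At d: ~r is false.
      At e: ~r is false.
    So <>~r is false at c.
    At c: []r is true, so ~[]r is false.
      At c: []r requires r at every successor {c, d, e}.
        At c: r is true.
        At d: r is true.
        At e: r is true.
      So []r is true at c.
Satisfying worlds: {a, b, d, e, g, h}

a, b, d, e, g, h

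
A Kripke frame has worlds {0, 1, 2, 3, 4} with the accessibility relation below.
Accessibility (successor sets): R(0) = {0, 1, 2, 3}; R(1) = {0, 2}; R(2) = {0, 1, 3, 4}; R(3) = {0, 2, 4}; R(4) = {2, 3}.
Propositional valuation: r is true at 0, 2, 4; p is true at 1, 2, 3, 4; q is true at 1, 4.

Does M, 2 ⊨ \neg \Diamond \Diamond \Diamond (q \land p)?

At 2: \Diamond \Diamond \Diamond (q \land p) is true, so \neg \Diamond \Diamond \Diamond (q \land p) is false.
  At 2: \Diamond \Diamond \Diamond (q \land p) requires \Diamond \Diamond (q \land p) at some successor in {0, 1, 3, 4}.
    \Diamond \Diamond (q \land p) holds at 0, so \Diamond \Diamond \Diamond (q \land p) is true at 2.
      At 0: \Diamond \Diamond (q \land p) requires \Diamond (q \land p) at some successor in {0, 1, 2, 3}.
        \Diamond (q \land p) holds at 0, so \Diamond \Diamond (q \land p) is true at 0.

No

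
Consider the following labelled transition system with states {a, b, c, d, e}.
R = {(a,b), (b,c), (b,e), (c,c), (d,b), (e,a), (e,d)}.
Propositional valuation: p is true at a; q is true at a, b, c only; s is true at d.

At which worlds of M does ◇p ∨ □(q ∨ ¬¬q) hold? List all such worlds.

Recall that □ψ holds at a world iff ψ holds at every accessible world, and ◇ψ holds iff ψ holds at some accessible world.
Let φ = ◇p ∨ □(q ∨ ¬¬q). Evaluate φ at each world:
  a (successors {b}): φ is true.
  b (successors {c, e}): φ is false.
  c (successors {c}): φ is true.
  d (successors {b}): φ is true.
  e (successors {a, d}): φ is true.
For instance, at d:
  At d: ◇p is false, □(q ∨ ¬¬q) is true, so ◇p ∨ □(q ∨ ¬¬q) is true.
    At d: ◇p requires p at some successor in {b}.
      At b: p is false.
    So ◇p is false at d.
    At d: □(q ∨ ¬¬q) requires q ∨ ¬¬q at every successor {b}.
      At b: q ∨ ¬¬q is true.
    So □(q ∨ ¬¬q) is true at d.
Satisfying worlds: {a, c, d, e}

a, c, d, e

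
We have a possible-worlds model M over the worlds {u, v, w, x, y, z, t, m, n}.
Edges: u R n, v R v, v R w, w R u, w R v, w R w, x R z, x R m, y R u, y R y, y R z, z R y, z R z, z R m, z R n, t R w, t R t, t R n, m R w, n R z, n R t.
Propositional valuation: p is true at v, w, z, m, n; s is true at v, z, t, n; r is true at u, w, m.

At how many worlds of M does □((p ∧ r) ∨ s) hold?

Let φ = □((p ∧ r) ∨ s). Evaluate φ at each world:
  u (successors {n}): φ is true.
  v (successors {v, w}): φ is true.
  w (successors {u, v, w}): φ is false.
  x (successors {z, m}): φ is true.
  y (successors {u, y, z}): φ is false.
  z (successors {y, z, m, n}): φ is false.
  t (successors {w, t, n}): φ is true.
  m (successors {w}): φ is true.
  n (successors {z, t}): φ is true.
For instance, at m:
  At m: □((p ∧ r) ∨ s) requires (p ∧ r) ∨ s at every successor {w}.
    At w: (p ∧ r) ∨ s is true.
  So □((p ∧ r) ∨ s) is true at m.
Satisfying worlds: {u, v, x, t, m, n}

6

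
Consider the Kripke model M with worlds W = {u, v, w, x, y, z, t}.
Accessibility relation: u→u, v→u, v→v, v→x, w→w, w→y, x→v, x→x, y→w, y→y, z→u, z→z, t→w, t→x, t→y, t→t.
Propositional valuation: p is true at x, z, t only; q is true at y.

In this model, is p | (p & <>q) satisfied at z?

Yes

At z: p is true, p & <>q is false, so p | (p & <>q) is true.
  At z: p is true, <>q is false, so p & <>q is false.
    At z: <>q requires q at some successor in {u, z}.
      At u: q is false.
      At z: q is false.
    So <>q is false at z.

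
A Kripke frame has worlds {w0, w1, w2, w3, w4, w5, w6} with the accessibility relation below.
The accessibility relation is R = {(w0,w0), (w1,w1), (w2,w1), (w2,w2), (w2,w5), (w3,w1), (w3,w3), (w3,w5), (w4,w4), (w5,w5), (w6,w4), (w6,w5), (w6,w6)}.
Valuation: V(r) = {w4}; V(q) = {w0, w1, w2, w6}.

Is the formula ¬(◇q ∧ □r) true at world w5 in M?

At w5: ◇q ∧ □r is false, so ¬(◇q ∧ □r) is true.
  At w5: ◇q is false, □r is false, so ◇q ∧ □r is false.
    At w5: ◇q requires q at some successor in {w5}.
      At w5: q is false.
    So ◇q is false at w5.
    At w5: □r requires r at every successor {w5}.
      r fails at w5, so □r is false at w5.

Yes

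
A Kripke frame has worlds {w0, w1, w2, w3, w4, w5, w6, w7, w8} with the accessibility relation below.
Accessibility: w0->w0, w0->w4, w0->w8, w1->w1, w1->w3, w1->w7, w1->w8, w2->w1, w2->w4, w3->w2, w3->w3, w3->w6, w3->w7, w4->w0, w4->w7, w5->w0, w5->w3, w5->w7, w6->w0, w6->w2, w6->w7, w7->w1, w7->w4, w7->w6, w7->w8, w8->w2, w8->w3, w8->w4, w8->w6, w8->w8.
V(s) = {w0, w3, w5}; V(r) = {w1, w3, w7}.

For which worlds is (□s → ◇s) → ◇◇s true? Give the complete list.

Let φ = (□s → ◇s) → ◇◇s. Evaluate φ at each world:
  w0 (successors {w0, w4, w8}): φ is true.
  w1 (successors {w1, w3, w7, w8}): φ is true.
  w2 (successors {w1, w4}): φ is true.
  w3 (successors {w2, w3, w6, w7}): φ is true.
  w4 (successors {w0, w7}): φ is true.
  w5 (successors {w0, w3, w7}): φ is true.
  w6 (successors {w0, w2, w7}): φ is true.
  w7 (successors {w1, w4, w6, w8}): φ is true.
  w8 (successors {w2, w3, w4, w6, w8}): φ is true.
For instance, at w4:
  At w4: □s → ◇s is true, ◇◇s is true, so (□s → ◇s) → ◇◇s is true.
    At w4: □s is false, ◇s is true, so □s → ◇s is true.
      At w4: □s requires s at every successor {w0, w7}.
        s fails at w7, so □s is false at w4.
      At w4: ◇s requires s at some successor in {w0, w7}.
        s holds at w0, so ◇s is true at w4.
    At w4: ◇◇s requires ◇s at some successor in {w0, w7}.
      ◇s holds at w0, so ◇◇s is true at w4.
Satisfying worlds: {w0, w1, w2, w3, w4, w5, w6, w7, w8}

w0, w1, w2, w3, w4, w5, w6, w7, w8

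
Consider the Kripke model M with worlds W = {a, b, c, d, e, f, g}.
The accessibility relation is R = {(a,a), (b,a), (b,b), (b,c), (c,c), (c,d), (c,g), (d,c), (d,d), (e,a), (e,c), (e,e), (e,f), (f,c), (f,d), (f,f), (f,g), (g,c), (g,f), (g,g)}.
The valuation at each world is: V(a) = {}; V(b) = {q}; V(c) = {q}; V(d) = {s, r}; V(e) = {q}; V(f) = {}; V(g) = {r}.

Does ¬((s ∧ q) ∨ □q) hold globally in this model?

Let φ = ¬((s ∧ q) ∨ □q). Evaluate φ at each world:
  a (successors {a}): φ is true.
  b (successors {a, b, c}): φ is true.
  c (successors {c, d, g}): φ is true.
  d (successors {c, d}): φ is true.
  e (successors {a, c, e, f}): φ is true.
  f (successors {c, d, f, g}): φ is true.
  g (successors {c, f, g}): φ is true.
For instance, at e:
  At e: (s ∧ q) ∨ □q is false, so ¬((s ∧ q) ∨ □q) is true.
    At e: s ∧ q is false, □q is false, so (s ∧ q) ∨ □q is false.
      At e: □q requires q at every successor {a, c, e, f}.
        q fails at a, so □q is false at e.

Yes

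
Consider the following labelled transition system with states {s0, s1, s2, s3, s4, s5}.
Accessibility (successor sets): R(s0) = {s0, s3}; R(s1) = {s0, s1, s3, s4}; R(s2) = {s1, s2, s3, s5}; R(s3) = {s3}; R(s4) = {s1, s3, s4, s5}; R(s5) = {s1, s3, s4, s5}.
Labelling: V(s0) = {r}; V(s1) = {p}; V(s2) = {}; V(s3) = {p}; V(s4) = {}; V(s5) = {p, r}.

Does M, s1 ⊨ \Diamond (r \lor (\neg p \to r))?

At s1: \Diamond (r \lor (\neg p \to r)) requires r \lor (\neg p \to r) at some successor in {s0, s1, s3, s4}.
  r \lor (\neg p \to r) holds at s0, so \Diamond (r \lor (\neg p \to r)) is true at s1.

Yes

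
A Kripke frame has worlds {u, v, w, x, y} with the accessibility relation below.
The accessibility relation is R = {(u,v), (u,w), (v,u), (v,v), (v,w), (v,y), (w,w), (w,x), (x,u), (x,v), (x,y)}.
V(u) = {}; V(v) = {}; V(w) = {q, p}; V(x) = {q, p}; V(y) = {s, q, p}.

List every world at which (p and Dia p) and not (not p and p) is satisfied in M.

Let φ = (p and Dia p) and not (not p and p). Evaluate φ at each world:
  u (successors {v, w}): φ is false.
  v (successors {u, v, w, y}): φ is false.
  w (successors {w, x}): φ is true.
  x (successors {u, v, y}): φ is true.
  y (successors ∅): φ is false.
For instance, at w:
  At w: p and Dia p is true, not (not p and p) is true, so (p and Dia p) and not (not p and p) is true.
    At w: p is true, Dia p is true, so p and Dia p is true.
      At w: Dia p requires p at some successor in {w, x}.
        p holds at w, so Dia p is true at w.
Satisfying worlds: {w, x}

w, x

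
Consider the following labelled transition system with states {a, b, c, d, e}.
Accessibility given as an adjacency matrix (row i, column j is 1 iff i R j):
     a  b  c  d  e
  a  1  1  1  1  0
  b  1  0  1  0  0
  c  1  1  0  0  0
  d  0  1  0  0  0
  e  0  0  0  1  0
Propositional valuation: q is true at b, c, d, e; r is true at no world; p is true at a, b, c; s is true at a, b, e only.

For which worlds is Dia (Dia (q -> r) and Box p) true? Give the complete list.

a, b, c, d

Let φ = Dia (Dia (q -> r) and Box p). Evaluate φ at each world:
  a (successors {a, b, c, d}): φ is true.
  b (successors {a, c}): φ is true.
  c (successors {a, b}): φ is true.
  d (successors {b}): φ is true.
  e (successors {d}): φ is false.
For instance, at b:
  At b: Dia (Dia (q -> r) and Box p) requires Dia (q -> r) and Box p at some successor in {a, c}.
    Dia (q -> r) and Box p holds at c, so Dia (Dia (q -> r) and Box p) is true at b.
      At c: Dia (q -> r) is true, Box p is true, so Dia (q -> r) and Box p is true.
Satisfying worlds: {a, b, c, d}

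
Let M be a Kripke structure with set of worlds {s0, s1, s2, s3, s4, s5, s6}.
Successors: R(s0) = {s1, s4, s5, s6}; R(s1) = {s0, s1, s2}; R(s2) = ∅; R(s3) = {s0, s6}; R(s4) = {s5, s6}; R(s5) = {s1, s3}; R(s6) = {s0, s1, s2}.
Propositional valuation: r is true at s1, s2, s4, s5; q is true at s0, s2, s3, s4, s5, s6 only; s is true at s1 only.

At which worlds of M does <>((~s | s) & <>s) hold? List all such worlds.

s0, s1, s3, s4, s5, s6

Let φ = <>((~s | s) & <>s). Evaluate φ at each world:
  s0 (successors {s1, s4, s5, s6}): φ is true.
  s1 (successors {s0, s1, s2}): φ is true.
  s2 (successors ∅): φ is false.
  s3 (successors {s0, s6}): φ is true.
  s4 (successors {s5, s6}): φ is true.
  s5 (successors {s1, s3}): φ is true.
  s6 (successors {s0, s1, s2}): φ is true.
For instance, at s5:
  At s5: <>((~s | s) & <>s) requires (~s | s) & <>s at some successor in {s1, s3}.
    (~s | s) & <>s holds at s1, so <>((~s | s) & <>s) is true at s5.
      At s1: ~s | s is true, <>s is true, so (~s | s) & <>s is true.
Satisfying worlds: {s0, s1, s3, s4, s5, s6}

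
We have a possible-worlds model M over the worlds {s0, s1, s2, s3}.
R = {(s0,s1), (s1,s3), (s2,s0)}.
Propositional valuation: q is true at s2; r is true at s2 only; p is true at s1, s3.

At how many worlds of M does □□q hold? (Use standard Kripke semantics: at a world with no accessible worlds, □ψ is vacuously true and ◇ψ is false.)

2

Let φ = □□q. Evaluate φ at each world:
  s0 (successors {s1}): φ is false.
  s1 (successors {s3}): φ is true.
  s2 (successors {s0}): φ is false.
  s3 (successors ∅): φ is true.
For instance, at s0:
  At s0: □□q requires □q at every successor {s1}.
    □q fails at s1, so □□q is false at s0.
      At s1: □q requires q at every successor {s3}.
        q fails at s3, so □q is false at s1.
Satisfying worlds: {s1, s3}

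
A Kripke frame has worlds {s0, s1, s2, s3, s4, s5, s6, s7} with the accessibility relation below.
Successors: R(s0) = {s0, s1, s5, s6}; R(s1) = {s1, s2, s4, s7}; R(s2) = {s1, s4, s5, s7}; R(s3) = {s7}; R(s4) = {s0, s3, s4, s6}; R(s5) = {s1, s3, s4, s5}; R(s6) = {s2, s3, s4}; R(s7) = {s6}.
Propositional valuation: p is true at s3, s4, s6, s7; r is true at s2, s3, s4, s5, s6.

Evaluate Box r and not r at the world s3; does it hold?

No

Recall that Box ψ holds at a world iff ψ holds at every accessible world, and Dia ψ holds iff ψ holds at some accessible world.
At s3: Box r is false, not r is false, so Box r and not r is false.
  At s3: Box r requires r at every successor {s7}.
    r fails at s7, so Box r is false at s3.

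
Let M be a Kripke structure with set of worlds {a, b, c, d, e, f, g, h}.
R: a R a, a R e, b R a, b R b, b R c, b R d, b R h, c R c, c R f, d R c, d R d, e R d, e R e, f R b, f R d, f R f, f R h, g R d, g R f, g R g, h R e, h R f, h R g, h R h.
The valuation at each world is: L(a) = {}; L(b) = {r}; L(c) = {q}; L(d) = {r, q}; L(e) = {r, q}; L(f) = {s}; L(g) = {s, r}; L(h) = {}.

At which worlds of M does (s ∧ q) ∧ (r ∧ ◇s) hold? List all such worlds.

Let φ = (s ∧ q) ∧ (r ∧ ◇s). Evaluate φ at each world:
  a (successors {a, e}): φ is false.
  b (successors {a, b, c, d, h}): φ is false.
  c (successors {c, f}): φ is false.
  d (successors {c, d}): φ is false.
  e (successors {d, e}): φ is false.
  f (successors {b, d, f, h}): φ is false.
  g (successors {d, f, g}): φ is false.
  h (successors {e, f, g, h}): φ is false.
For instance, at a:
  At a: s ∧ q is false, r ∧ ◇s is false, so (s ∧ q) ∧ (r ∧ ◇s) is false.
    At a: r is false, ◇s is false, so r ∧ ◇s is false.
      At a: ◇s requires s at some successor in {a, e}.
        At a: s is false.
        At e: s is false.
      So ◇s is false at a.
Satisfying worlds: none.

none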